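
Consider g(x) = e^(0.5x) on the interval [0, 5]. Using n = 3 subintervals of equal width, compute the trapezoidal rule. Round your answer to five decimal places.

Δx = (5 − 0)/3 = 5/3.
g(0) ≈ 1.00000, g(5/3) ≈ 2.30098, g(10/3) ≈ 5.29449, g(5) ≈ 12.18249.
T_3 = (Δx/2)·[g(x_0) + 2g(x_1) + 2g(x_2) + g(x_3)].
Sum ≈ 23.64452.

23.64452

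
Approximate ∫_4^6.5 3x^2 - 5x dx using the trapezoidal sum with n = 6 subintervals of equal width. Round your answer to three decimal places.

Δx = (6.5 − 4)/6 = 5/12.
f(4) = 28, f(53/12) = 36.4375, f(29/6) = 551/12, f(5.25) = 56.4375, f(17/3) = 68, f(73/12) = 3869/48, f(6.5) = 94.25.
T_6 = (Δx/2)·[f(x_0) + 2f(x_1) + ... + 2f(x_{5}) + f(x_6)].
Sum ≈ 145.217.

145.217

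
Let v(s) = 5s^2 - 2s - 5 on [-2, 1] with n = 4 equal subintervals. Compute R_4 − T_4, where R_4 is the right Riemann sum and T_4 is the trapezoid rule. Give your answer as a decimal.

-7.875

R_4 = -3.46875.
T_4 = 4.40625.
R_4 − T_4 = -7.875.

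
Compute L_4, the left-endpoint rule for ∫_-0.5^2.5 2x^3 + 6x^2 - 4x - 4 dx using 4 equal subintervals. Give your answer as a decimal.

9.5625

Δx = (2.5 − (-0.5))/4 = 0.75.
Left endpoints: -0.5, 0.25, 1, 1.75.
f(-0.5) = -0.75, f(0.25) = -4.59375, f(1) = 0, f(1.75) = 18.09375.
Sum = Δx · [f(-0.5) + f(0.25) + f(1) + f(1.75)].
Sum = 9.5625.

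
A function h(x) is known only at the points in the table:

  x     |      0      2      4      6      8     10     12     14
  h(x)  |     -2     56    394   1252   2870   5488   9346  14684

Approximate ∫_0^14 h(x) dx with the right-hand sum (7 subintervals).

68180

Δx = 2.
Sum = 2·[56 + 394 + 1252 + 2870 + 5488 + 9346 + 14684] = 68180.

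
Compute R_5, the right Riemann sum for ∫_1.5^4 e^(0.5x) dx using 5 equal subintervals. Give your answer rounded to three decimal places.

11.917

Δx = (4 − 1.5)/5 = 0.5.
Right endpoints: 2, 2.5, 3, 3.5, 4.
f(2) ≈ 2.718, f(2.5) ≈ 3.490, f(3) ≈ 4.482, f(3.5) ≈ 5.755, f(4) ≈ 7.389.
Sum = Δx · [f(2) + f(2.5) + f(3) + f(3.5) + f(4)].
Sum ≈ 11.917.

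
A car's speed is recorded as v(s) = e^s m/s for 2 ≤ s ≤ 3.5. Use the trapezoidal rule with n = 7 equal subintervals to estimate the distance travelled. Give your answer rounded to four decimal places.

Δs = (3.5 − 2)/7 = 3/14.
v(2) ≈ 7.3891, v(31/14) ≈ 9.1549, v(17/7) ≈ 11.3427, v(37/14) ≈ 14.0533, v(20/7) ≈ 17.4117, v(43/14) ≈ 21.5727, v(23/7) ≈ 26.7281, v(3.5) ≈ 33.1155.
T_7 = (Δs/2)·[v(s_0) + 2v(s_1) + ... + 2v(s_{6}) + v(s_7)].
Sum ≈ 25.8248.

25.8248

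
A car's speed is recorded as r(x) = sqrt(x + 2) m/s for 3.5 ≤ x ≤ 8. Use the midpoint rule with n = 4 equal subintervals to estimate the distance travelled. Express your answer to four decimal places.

Δx = (8 − 3.5)/4 = 1.125.
Midpoints: 4.0625, 5.1875, 6.3125, 7.4375.
r(4.0625) ≈ 2.4622, r(5.1875) ≈ 2.6810, r(6.3125) ≈ 2.8831, r(7.4375) ≈ 3.0721.
Sum = Δx · [r(4.0625) + r(5.1875) + r(6.3125) + r(7.4375)].
Sum ≈ 12.4857.

12.4857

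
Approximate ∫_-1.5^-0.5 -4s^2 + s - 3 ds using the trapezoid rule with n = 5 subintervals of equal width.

Δs = (-0.5 − (-1.5))/5 = 0.2.
f(-1.5) = -13.5, f(-1.3) = -11.06, f(-1.1) = -8.94, f(-0.9) = -7.14, f(-0.7) = -5.66, f(-0.5) = -4.5.
T_5 = (Δs/2)·[f(s_0) + 2f(s_1) + ... + 2f(s_{4}) + f(s_5)].
Sum = -8.36.

-8.36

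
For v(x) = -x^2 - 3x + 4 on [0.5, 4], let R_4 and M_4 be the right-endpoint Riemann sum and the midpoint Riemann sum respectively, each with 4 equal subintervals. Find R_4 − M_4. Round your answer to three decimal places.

R_4 = -42.84765625.
M_4 ≈ -30.69336.
R_4 − M_4 ≈ -12.154.

-12.154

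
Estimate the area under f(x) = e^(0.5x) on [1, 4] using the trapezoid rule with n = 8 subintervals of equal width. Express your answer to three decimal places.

Δx = (4 − 1)/8 = 0.375.
f(1) ≈ 1.649, f(1.375) ≈ 1.989, f(1.75) ≈ 2.399, f(2.125) ≈ 2.894, f(2.5) ≈ 3.490, f(2.875) ≈ 4.210, f(3.25) ≈ 5.078, f(3.625) ≈ 6.126, f(4) ≈ 7.389.
T_8 = (Δx/2)·[f(x_0) + 2f(x_1) + ... + 2f(x_{7}) + f(x_8)].
Sum ≈ 11.514.

11.514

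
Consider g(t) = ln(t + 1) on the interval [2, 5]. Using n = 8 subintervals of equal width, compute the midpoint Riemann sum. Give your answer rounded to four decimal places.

4.4557

Δt = (5 − 2)/8 = 0.375.
Midpoints: 2.1875, 2.5625, 2.9375, 3.3125, 3.6875, 4.0625, 4.4375, 4.8125.
g(2.1875) ≈ 1.1592, g(2.5625) ≈ 1.2705, g(2.9375) ≈ 1.3705, g(3.3125) ≈ 1.4615, g(3.6875) ≈ 1.5449, g(4.0625) ≈ 1.6219, g(4.4375) ≈ 1.6933, g(4.8125) ≈ 1.7600.
Sum = Δt · [g(2.1875) + g(2.5625) + g(2.9375) + ...].
Sum ≈ 4.4557.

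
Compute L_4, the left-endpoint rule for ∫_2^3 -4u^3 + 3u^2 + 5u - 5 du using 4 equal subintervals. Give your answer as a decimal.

-31.78125

Δu = (3 − 2)/4 = 0.25.
Left endpoints: 2, 2.25, 2.5, 2.75.
f(2) = -15, f(2.25) = -24.125, f(2.5) = -36.25, f(2.75) = -51.75.
Sum = Δu · [f(2) + f(2.25) + f(2.5) + f(2.75)].
Sum = -31.78125.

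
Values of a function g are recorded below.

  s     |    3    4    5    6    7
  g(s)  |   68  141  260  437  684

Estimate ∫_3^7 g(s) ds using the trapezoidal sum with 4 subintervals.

Δs = 1.
T_4 = (1/2)·[68 + 2·141 + 2·260 + 2·437 + 684] = 1214.

1214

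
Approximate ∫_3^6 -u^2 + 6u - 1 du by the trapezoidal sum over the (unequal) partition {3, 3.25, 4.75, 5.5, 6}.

Subinterval widths: 0.25, 1.5, 0.75, 0.5.
f(3) = 8, f(3.25) = 7.9375, f(4.75) = 4.9375, f(5.5) = 1.75, f(6) = -1.
On each subinterval the trapezoid contributes (Δu_i/2)·[f(u_{i-1}) + f(u_i)].
Sum = 14.34375.

14.34375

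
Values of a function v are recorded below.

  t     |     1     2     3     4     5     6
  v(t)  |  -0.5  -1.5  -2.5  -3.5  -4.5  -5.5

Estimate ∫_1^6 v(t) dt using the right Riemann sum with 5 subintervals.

Δt = 1.
Sum = 1·[(-1.5) + (-2.5) + (-3.5) + (-4.5) + (-5.5)] = -17.5.

-17.5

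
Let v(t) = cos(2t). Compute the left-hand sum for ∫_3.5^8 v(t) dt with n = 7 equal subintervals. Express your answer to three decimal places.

0.145

Δt = (8 − 3.5)/7 = 9/14.
Left endpoints: 3.5, 29/7, 67/14, 38/7, 85/14, 47/7, 103/14.
v(3.5) ≈ 0.754, v(29/7) ≈ -0.418, v(67/14) ≈ -0.989, v(38/7) ≈ -0.138, v(85/14) ≈ 0.912, v(47/7) ≈ 0.651, v(103/14) ≈ -0.546.
Sum = Δt · [v(3.5) + v(29/7) + v(67/14) + ...].
Sum ≈ 0.145.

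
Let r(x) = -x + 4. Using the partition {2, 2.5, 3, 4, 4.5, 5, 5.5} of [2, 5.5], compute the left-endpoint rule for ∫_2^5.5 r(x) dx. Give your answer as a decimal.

Subinterval widths: 0.5, 0.5, 1, 0.5, 0.5, 0.5.
Left endpoints: 2, 2.5, 3, 4, 4.5, 5.
r(2) = 2, r(2.5) = 1.5, r(3) = 1, r(4) = 0, r(4.5) = -0.5, r(5) = -1.
Sum = Σ Δx_i · r(x_i).
Sum = 2.

2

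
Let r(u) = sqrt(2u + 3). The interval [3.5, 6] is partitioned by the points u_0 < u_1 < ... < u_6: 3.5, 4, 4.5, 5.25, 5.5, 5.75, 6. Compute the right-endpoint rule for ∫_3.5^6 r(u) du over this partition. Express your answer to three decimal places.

Subinterval widths: 0.5, 0.5, 0.75, 0.25, 0.25, 0.25.
Right endpoints: 4, 4.5, 5.25, 5.5, 5.75, 6.
r(4) ≈ 3.317, r(4.5) ≈ 3.464, r(5.25) ≈ 3.674, r(5.5) ≈ 3.742, r(5.75) ≈ 3.808, r(6) ≈ 3.873.
Sum = Σ Δu_i · r(u_i).
Sum ≈ 9.002.

9.002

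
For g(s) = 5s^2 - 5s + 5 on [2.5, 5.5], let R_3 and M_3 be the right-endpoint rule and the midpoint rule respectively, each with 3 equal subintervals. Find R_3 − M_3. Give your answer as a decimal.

56.25

R_3 = 261.25.
M_3 = 205.
R_3 − M_3 = 56.25.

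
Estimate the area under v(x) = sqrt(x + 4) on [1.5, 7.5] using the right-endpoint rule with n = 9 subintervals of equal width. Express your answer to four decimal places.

17.7461

Δx = (7.5 − 1.5)/9 = 2/3.
Right endpoints: 13/6, 17/6, 3.5, 25/6, 29/6, 5.5, 37/6, 41/6, 7.5.
v(13/6) ≈ 2.4833, v(17/6) ≈ 2.6141, v(3.5) ≈ 2.7386, v(25/6) ≈ 2.8577, v(29/6) ≈ 2.9721, v(5.5) ≈ 3.0822, v(37/6) ≈ 3.1885, v(41/6) ≈ 3.2914, v(7.5) ≈ 3.3912.
Sum = Δx · [v(13/6) + v(17/6) + v(3.5) + ...].
Sum ≈ 17.7461.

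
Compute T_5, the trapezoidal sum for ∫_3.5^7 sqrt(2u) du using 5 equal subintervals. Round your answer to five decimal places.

11.28313

Δu = (7 − 3.5)/5 = 0.7.
f(3.5) ≈ 2.64575, f(4.2) ≈ 2.89828, f(4.9) ≈ 3.13050, f(5.6) ≈ 3.34664, f(6.3) ≈ 3.54965, f(7) ≈ 3.74166.
T_5 = (Δu/2)·[f(u_0) + 2f(u_1) + ... + 2f(u_{4}) + f(u_5)].
Sum ≈ 11.28313.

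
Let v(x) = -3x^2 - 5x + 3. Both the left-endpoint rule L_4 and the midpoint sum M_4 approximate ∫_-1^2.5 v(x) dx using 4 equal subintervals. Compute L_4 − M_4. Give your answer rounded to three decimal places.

L_4 = -6.04296875.
M_4 ≈ -18.58008.
L_4 − M_4 ≈ 12.537.

12.537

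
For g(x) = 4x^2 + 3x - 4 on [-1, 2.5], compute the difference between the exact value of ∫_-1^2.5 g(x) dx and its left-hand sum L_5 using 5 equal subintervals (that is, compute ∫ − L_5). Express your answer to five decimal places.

Exact integral: ∫_-1^2.5 g(x) dx ≈ 16.0416667.
L_5 = 6.16.
Error ≈ 16.0416667 − 6.16 ≈ 9.88167.

9.88167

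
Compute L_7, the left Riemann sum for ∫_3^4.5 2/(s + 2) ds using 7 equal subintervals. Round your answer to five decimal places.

Δs = (4.5 − 3)/7 = 3/14.
Left endpoints: 3, 45/14, 24/7, 51/14, 27/7, 57/14, 30/7.
f(3) = 0.4, f(45/14) = 28/73, f(24/7) = 7/19, f(51/14) = 28/79, f(27/7) = 14/41, f(57/14) = 28/85, f(30/7) = 7/22.
Sum = Δs · [f(3) + f(45/14) + f(24/7) + ...].
Sum ≈ 0.53474.

0.53474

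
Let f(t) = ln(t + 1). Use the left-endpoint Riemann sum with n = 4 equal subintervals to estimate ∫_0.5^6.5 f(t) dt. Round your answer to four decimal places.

Δt = (6.5 − 0.5)/4 = 1.5.
Left endpoints: 0.5, 2, 3.5, 5.
f(0.5) ≈ 0.4055, f(2) ≈ 1.0986, f(3.5) ≈ 1.5041, f(5) ≈ 1.7918.
Sum = Δt · [f(0.5) + f(2) + f(3.5) + f(5)].
Sum ≈ 7.1999.

7.1999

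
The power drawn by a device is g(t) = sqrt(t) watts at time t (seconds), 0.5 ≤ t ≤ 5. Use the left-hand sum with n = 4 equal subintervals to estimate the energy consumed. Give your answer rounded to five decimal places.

Δt = (5 − 0.5)/4 = 1.125.
Left endpoints: 0.5, 1.625, 2.75, 3.875.
g(0.5) ≈ 0.70711, g(1.625) ≈ 1.27475, g(2.75) ≈ 1.65831, g(3.875) ≈ 1.96850.
Sum = Δt · [g(0.5) + g(1.625) + g(2.75) + g(3.875)].
Sum ≈ 6.30976.

6.30976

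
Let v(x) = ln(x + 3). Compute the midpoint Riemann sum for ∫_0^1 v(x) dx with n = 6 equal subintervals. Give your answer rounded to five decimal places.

Δx = (1 − 0)/6 = 1/6.
Midpoints: 1/12, 0.25, 5/12, 7/12, 0.75, 11/12.
v(1/12) ≈ 1.12601, v(0.25) ≈ 1.17865, v(5/12) ≈ 1.22867, v(7/12) ≈ 1.27629, v(0.75) ≈ 1.32176, v(11/12) ≈ 1.36524.
Sum = Δx · [v(1/12) + v(0.25) + v(5/12) + ...].
Sum ≈ 1.24944.

1.24944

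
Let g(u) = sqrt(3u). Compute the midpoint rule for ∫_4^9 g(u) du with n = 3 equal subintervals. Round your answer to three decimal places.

21.956

Δu = (9 − 4)/3 = 5/3.
Midpoints: 29/6, 6.5, 49/6.
g(29/6) ≈ 3.808, g(6.5) ≈ 4.416, g(49/6) ≈ 4.950.
Sum = Δu · [g(29/6) + g(6.5) + g(49/6)].
Sum ≈ 21.956.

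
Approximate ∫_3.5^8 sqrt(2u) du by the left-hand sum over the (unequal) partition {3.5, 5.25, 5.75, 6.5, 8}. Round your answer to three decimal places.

14.202

Subinterval widths: 1.75, 0.5, 0.75, 1.5.
Left endpoints: 3.5, 5.25, 5.75, 6.5.
f(3.5) ≈ 2.646, f(5.25) ≈ 3.240, f(5.75) ≈ 3.391, f(6.5) ≈ 3.606.
Sum = Σ Δu_i · f(u_i).
Sum ≈ 14.202.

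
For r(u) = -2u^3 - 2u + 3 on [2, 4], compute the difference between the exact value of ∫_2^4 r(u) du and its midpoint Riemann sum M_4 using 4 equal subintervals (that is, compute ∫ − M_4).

Exact integral: ∫_2^4 r(u) du = -126.
M_4 = -125.25.
Error = -126 − (-125.25) = -0.75.

-0.75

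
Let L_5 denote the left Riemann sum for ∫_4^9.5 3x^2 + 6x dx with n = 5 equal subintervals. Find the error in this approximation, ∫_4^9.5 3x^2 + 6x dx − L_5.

Exact integral: ∫_4^9.5 f(x) dx = 1016.125.
L_5 = 878.79.
Error = 1016.125 − 878.79 = 137.335.

137.335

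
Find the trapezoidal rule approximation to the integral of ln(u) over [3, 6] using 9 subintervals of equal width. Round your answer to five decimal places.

Δu = (6 − 3)/9 = 1/3.
f(3) ≈ 1.09861, f(10/3) ≈ 1.20397, f(11/3) ≈ 1.29928, f(4) ≈ 1.38629, f(13/3) ≈ 1.46634, f(14/3) ≈ 1.54045, f(5) ≈ 1.60944, f(16/3) ≈ 1.67398, f(17/3) ≈ 1.73460, f(6) ≈ 1.79176.
T_9 = (Δu/2)·[f(u_0) + 2f(u_1) + ... + 2f(u_{8}) + f(u_9)].
Sum ≈ 4.45318.

4.45318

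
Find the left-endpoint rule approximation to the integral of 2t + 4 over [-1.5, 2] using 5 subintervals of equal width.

Δt = (2 − (-1.5))/5 = 0.7.
Left endpoints: -1.5, -0.8, -0.1, 0.6, 1.3.
f(-1.5) = 1, f(-0.8) = 2.4, f(-0.1) = 3.8, f(0.6) = 5.2, f(1.3) = 6.6.
Sum = Δt · [f(-1.5) + f(-0.8) + f(-0.1) + f(0.6) + f(1.3)].
Sum = 13.3.

13.3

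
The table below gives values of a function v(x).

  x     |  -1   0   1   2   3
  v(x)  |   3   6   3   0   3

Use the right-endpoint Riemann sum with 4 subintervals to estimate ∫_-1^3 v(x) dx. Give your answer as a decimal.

Δx = 1.
Sum = 1·[6 + 3 + 0 + 3] = 12.

12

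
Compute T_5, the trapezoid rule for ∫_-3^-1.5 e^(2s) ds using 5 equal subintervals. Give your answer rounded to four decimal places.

0.0244

Δs = (-1.5 − (-3))/5 = 0.3.
f(-3) ≈ 0.0025, f(-2.7) ≈ 0.0045, f(-2.4) ≈ 0.0082, f(-2.1) ≈ 0.0150, f(-1.8) ≈ 0.0273, f(-1.5) ≈ 0.0498.
T_5 = (Δs/2)·[f(s_0) + 2f(s_1) + ... + 2f(s_{4}) + f(s_5)].
Sum ≈ 0.0244.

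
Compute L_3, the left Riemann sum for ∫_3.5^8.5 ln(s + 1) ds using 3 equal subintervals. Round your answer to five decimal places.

Δs = (8.5 − 3.5)/3 = 5/3.
Left endpoints: 3.5, 31/6, 41/6.
f(3.5) ≈ 1.50408, f(31/6) ≈ 1.81916, f(41/6) ≈ 2.05839.
Sum = Δs · [f(3.5) + f(31/6) + f(41/6)].
Sum ≈ 8.96937.

8.96937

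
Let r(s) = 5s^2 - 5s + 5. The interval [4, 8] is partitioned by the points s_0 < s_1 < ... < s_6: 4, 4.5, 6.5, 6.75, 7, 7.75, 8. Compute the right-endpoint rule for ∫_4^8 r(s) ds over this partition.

Subinterval widths: 0.5, 2, 0.25, 0.25, 0.75, 0.25.
Right endpoints: 4.5, 6.5, 6.75, 7, 7.75, 8.
r(4.5) = 83.75, r(6.5) = 183.75, r(6.75) = 199.0625, r(7) = 215, r(7.75) = 266.5625, r(8) = 285.
Sum = Σ Δs_i · r(s_i).
Sum = 784.0625.

784.0625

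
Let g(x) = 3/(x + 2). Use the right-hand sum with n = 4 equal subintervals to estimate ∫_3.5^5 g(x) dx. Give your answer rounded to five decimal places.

0.70201

Δx = (5 − 3.5)/4 = 0.375.
Right endpoints: 3.875, 4.25, 4.625, 5.
g(3.875) = 24/47, g(4.25) = 0.48, g(4.625) = 24/53, g(5) = 3/7.
Sum = Δx · [g(3.875) + g(4.25) + g(4.625) + g(5)].
Sum ≈ 0.70201.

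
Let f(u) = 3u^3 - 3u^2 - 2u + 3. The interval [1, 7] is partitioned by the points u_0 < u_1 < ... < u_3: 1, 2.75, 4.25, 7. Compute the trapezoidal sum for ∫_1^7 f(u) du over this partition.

Subinterval widths: 1.75, 1.5, 2.75.
f(1) = 1, f(2.75) = 37.203125, f(4.25) = 170.609375, f(7) = 871.
On each subinterval the trapezoid contributes (Δu_i/2)·[f(u_{i-1}) + f(u_i)].
Sum = 1621.5.

1621.5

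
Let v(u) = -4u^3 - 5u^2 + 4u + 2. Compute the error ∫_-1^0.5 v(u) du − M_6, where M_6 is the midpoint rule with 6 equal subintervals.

-0.015625

Exact integral: ∫_-1^0.5 v(u) du = 0.5625.
M_6 = 0.578125.
Error = 0.5625 − 0.578125 = -0.015625.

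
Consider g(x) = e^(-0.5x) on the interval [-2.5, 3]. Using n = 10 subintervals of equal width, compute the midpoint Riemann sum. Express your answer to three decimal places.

Δx = (3 − (-2.5))/10 = 0.55.
Midpoints: -2.225, -1.675, -1.125, -0.575, -0.025, 0.525, 1.075, 1.625, 2.175, 2.725.
g(-2.225) ≈ 3.042, g(-1.675) ≈ 2.311, g(-1.125) ≈ 1.755, g(-0.575) ≈ 1.333, g(-0.025) ≈ 1.013, g(0.525) ≈ 0.769, g(1.075) ≈ 0.584, g(1.625) ≈ 0.444, g(2.175) ≈ 0.337, g(2.725) ≈ 0.256.
Sum = Δx · [g(-2.225) + g(-1.675) + g(-1.125) + ...].
Sum ≈ 6.514.

6.514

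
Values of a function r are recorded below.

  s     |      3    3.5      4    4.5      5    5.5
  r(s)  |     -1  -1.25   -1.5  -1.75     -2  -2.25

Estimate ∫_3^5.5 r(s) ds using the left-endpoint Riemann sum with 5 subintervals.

-3.75

Δs = 0.5.
Sum = 0.5·[(-1) + (-1.25) + (-1.5) + (-1.75) + (-2)] = -3.75.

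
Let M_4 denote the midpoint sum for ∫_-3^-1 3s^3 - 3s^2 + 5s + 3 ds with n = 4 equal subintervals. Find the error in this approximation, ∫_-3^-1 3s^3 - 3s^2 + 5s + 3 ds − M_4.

-0.875

Exact integral: ∫_-3^-1 f(s) ds = -100.
M_4 = -99.125.
Error = -100 − (-99.125) = -0.875.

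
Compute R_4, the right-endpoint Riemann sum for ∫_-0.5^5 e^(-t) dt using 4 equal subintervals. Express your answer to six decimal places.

0.764016

Δt = (5 − (-0.5))/4 = 1.375.
Right endpoints: 0.875, 2.25, 3.625, 5.
f(0.875) ≈ 0.416862, f(2.25) ≈ 0.105399, f(3.625) ≈ 0.026649, f(5) ≈ 0.006738.
Sum = Δt · [f(0.875) + f(2.25) + f(3.625) + f(5)].
Sum ≈ 0.764016.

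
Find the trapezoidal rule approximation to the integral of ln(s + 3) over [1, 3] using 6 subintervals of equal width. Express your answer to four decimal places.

3.2046

Δs = (3 − 1)/6 = 1/3.
f(1) ≈ 1.3863, f(4/3) ≈ 1.4663, f(5/3) ≈ 1.5404, f(2) ≈ 1.6094, f(7/3) ≈ 1.6740, f(8/3) ≈ 1.7346, f(3) ≈ 1.7918.
T_6 = (Δs/2)·[f(s_0) + 2f(s_1) + ... + 2f(s_{5}) + f(s_6)].
Sum ≈ 3.2046.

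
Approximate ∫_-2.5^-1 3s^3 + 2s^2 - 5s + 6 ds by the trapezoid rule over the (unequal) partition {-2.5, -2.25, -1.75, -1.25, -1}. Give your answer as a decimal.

Subinterval widths: 0.25, 0.5, 0.5, 0.25.
f(-2.5) = -15.875, f(-2.25) = -6.796875, f(-1.75) = 4.796875, f(-1.25) = 9.515625, f(-1) = 10.
On each subinterval the trapezoid contributes (Δs_i/2)·[f(s_{i-1}) + f(s_i)].
Sum = 2.68359375.

2.68359375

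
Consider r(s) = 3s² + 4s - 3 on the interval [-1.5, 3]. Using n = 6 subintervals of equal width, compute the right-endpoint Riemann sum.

45.984375

Δs = (3 − (-1.5))/6 = 0.75.
Right endpoints: -0.75, 0, 0.75, 1.5, 2.25, 3.
r(-0.75) = -4.3125, r(0) = -3, r(0.75) = 1.6875, r(1.5) = 9.75, r(2.25) = 21.1875, r(3) = 36.
Sum = Δs · [r(-0.75) + r(0) + r(0.75) + ...].
Sum = 45.984375.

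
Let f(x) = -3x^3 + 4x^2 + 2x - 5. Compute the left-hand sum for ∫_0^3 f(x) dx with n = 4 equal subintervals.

-18.796875

Δx = (3 − 0)/4 = 0.75.
Left endpoints: 0, 0.75, 1.5, 2.25.
f(0) = -5, f(0.75) = -2.515625, f(1.5) = -3.125, f(2.25) = -14.421875.
Sum = Δx · [f(0) + f(0.75) + f(1.5) + f(2.25)].
Sum = -18.796875.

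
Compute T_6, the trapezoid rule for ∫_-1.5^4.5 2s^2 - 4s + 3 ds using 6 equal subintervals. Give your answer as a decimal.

47

Δs = (4.5 − (-1.5))/6 = 1.
f(-1.5) = 13.5, f(-0.5) = 5.5, f(0.5) = 1.5, f(1.5) = 1.5, f(2.5) = 5.5, f(3.5) = 13.5, f(4.5) = 25.5.
T_6 = (Δs/2)·[f(s_0) + 2f(s_1) + ... + 2f(s_{5}) + f(s_6)].
Sum = 47.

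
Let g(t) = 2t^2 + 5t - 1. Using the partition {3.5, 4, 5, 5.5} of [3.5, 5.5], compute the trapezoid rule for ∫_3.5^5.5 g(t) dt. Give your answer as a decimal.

Subinterval widths: 0.5, 1, 0.5.
g(3.5) = 41, g(4) = 51, g(5) = 74, g(5.5) = 87.
On each subinterval the trapezoid contributes (Δt_i/2)·[g(t_{i-1}) + g(t_i)].
Sum = 125.75.

125.75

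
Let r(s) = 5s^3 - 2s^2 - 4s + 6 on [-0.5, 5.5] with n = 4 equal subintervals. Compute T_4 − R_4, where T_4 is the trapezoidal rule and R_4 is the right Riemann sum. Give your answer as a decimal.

-561.375

T_4 = 1088.625.
R_4 = 1650.
T_4 − R_4 = -561.375.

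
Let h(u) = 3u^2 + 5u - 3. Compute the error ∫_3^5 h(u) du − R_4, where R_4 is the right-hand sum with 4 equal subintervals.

Exact integral: ∫_3^5 h(u) du = 132.
R_4 = 146.75.
Error = 132 − 146.75 = -14.75.

-14.75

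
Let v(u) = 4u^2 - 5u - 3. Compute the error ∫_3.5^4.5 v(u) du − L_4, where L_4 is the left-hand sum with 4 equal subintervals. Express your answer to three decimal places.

3.333

Exact integral: ∫_3.5^4.5 v(u) du ≈ 41.33333.
L_4 = 38.
Error ≈ 41.33333 − 38 ≈ 3.333.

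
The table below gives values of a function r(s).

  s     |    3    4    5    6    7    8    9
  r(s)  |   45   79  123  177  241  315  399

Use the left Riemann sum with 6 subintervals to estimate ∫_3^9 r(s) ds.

Δs = 1.
Sum = 1·[45 + 79 + 123 + 177 + 241 + 315] = 980.

980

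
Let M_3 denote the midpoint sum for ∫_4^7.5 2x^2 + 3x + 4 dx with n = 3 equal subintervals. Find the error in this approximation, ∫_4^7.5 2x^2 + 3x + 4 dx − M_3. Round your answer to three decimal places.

0.794

Exact integral: ∫_4^7.5 f(x) dx ≈ 312.95833.
M_3 ≈ 312.16435.
Error ≈ 312.95833 − 312.16435 ≈ 0.794.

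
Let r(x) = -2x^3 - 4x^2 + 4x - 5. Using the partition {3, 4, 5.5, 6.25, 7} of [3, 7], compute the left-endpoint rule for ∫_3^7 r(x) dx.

-1150.4609375

Subinterval widths: 1, 1.5, 0.75, 0.75.
Left endpoints: 3, 4, 5.5, 6.25.
r(3) = -83, r(4) = -181, r(5.5) = -436.75, r(6.25) = -624.53125.
Sum = Σ Δx_i · r(x_i).
Sum = -1150.4609375.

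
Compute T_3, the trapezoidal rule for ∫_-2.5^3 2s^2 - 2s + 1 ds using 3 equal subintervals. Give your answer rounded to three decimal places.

37.329

Δs = (3 − (-2.5))/3 = 11/6.
f(-2.5) = 18.5, f(-2/3) = 29/9, f(7/6) = 25/18, f(3) = 13.
T_3 = (Δs/2)·[f(s_0) + 2f(s_1) + 2f(s_2) + f(s_3)].
Sum ≈ 37.329.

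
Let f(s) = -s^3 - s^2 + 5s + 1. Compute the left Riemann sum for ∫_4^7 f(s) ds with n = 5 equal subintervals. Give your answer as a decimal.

Δs = (7 − 4)/5 = 0.6.
Left endpoints: 4, 4.6, 5.2, 5.8, 6.4.
f(4) = -59, f(4.6) = -94.496, f(5.2) = -140.648, f(5.8) = -198.752, f(6.4) = -270.104.
Sum = Δs · [f(4) + f(4.6) + f(5.2) + f(5.8) + f(6.4)].
Sum = -457.8.

-457.8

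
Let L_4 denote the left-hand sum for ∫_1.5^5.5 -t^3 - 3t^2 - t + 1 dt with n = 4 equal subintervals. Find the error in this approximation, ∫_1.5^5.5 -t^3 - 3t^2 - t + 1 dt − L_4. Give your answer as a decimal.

Exact integral: ∫_1.5^5.5 f(t) dt = -400.5.
L_4 = -284.
Error = -400.5 − (-284) = -116.5.

-116.5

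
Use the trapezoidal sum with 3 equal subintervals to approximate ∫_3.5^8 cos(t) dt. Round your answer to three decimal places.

1.079

Δt = (8 − 3.5)/3 = 1.5.
f(3.5) ≈ -0.936, f(5) ≈ 0.284, f(6.5) ≈ 0.977, f(8) ≈ -0.146.
T_3 = (Δt/2)·[f(t_0) + 2f(t_1) + 2f(t_2) + f(t_3)].
Sum ≈ 1.079.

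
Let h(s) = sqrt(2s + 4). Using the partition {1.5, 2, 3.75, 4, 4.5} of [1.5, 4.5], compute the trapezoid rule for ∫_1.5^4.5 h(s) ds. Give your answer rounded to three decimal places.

Subinterval widths: 0.5, 1.75, 0.25, 0.5.
h(1.5) ≈ 2.646, h(2) ≈ 2.828, h(3.75) ≈ 3.391, h(4) ≈ 3.464, h(4.5) ≈ 3.606.
On each subinterval the trapezoid contributes (Δs_i/2)·[h(s_{i-1}) + h(s_i)].
Sum ≈ 9.435.

9.435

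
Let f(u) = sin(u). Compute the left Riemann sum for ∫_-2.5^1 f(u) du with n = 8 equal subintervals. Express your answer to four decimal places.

Δu = (1 − (-2.5))/8 = 0.4375.
Left endpoints: -2.5, -2.0625, -1.625, -1.1875, -0.75, -0.3125, 0.125, 0.5625.
f(-2.5) ≈ -0.5985, f(-2.0625) ≈ -0.8815, f(-1.625) ≈ -0.9985, f(-1.1875) ≈ -0.9274, f(-0.75) ≈ -0.6816, f(-0.3125) ≈ -0.3074, f(0.125) ≈ 0.1247, f(0.5625) ≈ 0.5333.
Sum = Δu · [f(-2.5) + f(-2.0625) + f(-1.625) + ...].
Sum ≈ -1.6350.

-1.6350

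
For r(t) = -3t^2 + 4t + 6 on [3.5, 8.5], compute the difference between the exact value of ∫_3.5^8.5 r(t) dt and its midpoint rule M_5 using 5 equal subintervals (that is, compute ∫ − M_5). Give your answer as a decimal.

-1.25

Exact integral: ∫_3.5^8.5 r(t) dt = -421.25.
M_5 = -420.
Error = -421.25 − (-420) = -1.25.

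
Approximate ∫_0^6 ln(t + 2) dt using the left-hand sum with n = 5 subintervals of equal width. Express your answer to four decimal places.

Δt = (6 − 0)/5 = 1.2.
Left endpoints: 0, 1.2, 2.4, 3.6, 4.8.
f(0) ≈ 0.6931, f(1.2) ≈ 1.1632, f(2.4) ≈ 1.4816, f(3.6) ≈ 1.7228, f(4.8) ≈ 1.9169.
Sum = Δt · [f(0) + f(1.2) + f(2.4) + f(3.6) + f(4.8)].
Sum ≈ 8.3731.

8.3731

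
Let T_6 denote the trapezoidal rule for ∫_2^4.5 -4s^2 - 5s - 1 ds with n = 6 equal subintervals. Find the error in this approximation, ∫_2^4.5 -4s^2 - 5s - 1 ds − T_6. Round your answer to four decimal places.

0.2894

Exact integral: ∫_2^4.5 f(s) ds ≈ -153.958333.
T_6 ≈ -154.247685.
Error ≈ -153.958333 − (-154.247685) ≈ 0.2894.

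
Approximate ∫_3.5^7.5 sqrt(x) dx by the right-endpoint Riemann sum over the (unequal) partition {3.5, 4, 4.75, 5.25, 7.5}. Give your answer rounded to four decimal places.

Subinterval widths: 0.5, 0.75, 0.5, 2.25.
Right endpoints: 4, 4.75, 5.25, 7.5.
f(4) ≈ 2.0000, f(4.75) ≈ 2.1794, f(5.25) ≈ 2.2913, f(7.5) ≈ 2.7386.
Sum = Σ Δx_i · f(x_i).
Sum ≈ 9.9421.

9.9421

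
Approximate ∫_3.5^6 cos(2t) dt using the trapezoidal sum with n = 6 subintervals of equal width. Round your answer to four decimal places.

-0.5618

Δt = (6 − 3.5)/6 = 5/12.
f(3.5) ≈ 0.7539, f(47/12) ≈ 0.0206, f(13/3) ≈ -0.7261, f(4.75) ≈ -0.9972, f(31/6) ≈ -0.6149, f(67/12) ≈ 0.1703, f(6) ≈ 0.8439.
T_6 = (Δt/2)·[f(t_0) + 2f(t_1) + ... + 2f(t_{5}) + f(t_6)].
Sum ≈ -0.5618.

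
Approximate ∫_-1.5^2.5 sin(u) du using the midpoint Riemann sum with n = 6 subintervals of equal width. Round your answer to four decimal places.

0.8882

Δu = (2.5 − (-1.5))/6 = 2/3.
Midpoints: -7/6, -0.5, 1/6, 5/6, 1.5, 13/6.
f(-7/6) ≈ -0.9194, f(-0.5) ≈ -0.4794, f(1/6) ≈ 0.1659, f(5/6) ≈ 0.7402, f(1.5) ≈ 0.9975, f(13/6) ≈ 0.8277.
Sum = Δu · [f(-7/6) + f(-0.5) + f(1/6) + ...].
Sum ≈ 0.8882.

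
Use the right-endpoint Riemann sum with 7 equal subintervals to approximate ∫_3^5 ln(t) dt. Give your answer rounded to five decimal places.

2.82342

Δt = (5 − 3)/7 = 2/7.
Right endpoints: 23/7, 25/7, 27/7, 29/7, 31/7, 33/7, 5.
f(23/7) ≈ 1.18958, f(25/7) ≈ 1.27297, f(27/7) ≈ 1.34993, f(29/7) ≈ 1.42139, f(31/7) ≈ 1.48808, f(33/7) ≈ 1.55060, f(5) ≈ 1.60944.
Sum = Δt · [f(23/7) + f(25/7) + f(27/7) + ...].
Sum ≈ 2.82342.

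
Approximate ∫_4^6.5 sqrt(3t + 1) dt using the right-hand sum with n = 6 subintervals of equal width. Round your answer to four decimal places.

10.4010

Δt = (6.5 − 4)/6 = 5/12.
Right endpoints: 53/12, 29/6, 5.25, 17/3, 73/12, 6.5.
f(53/12) ≈ 3.7749, f(29/6) ≈ 3.9370, f(5.25) ≈ 4.0927, f(17/3) ≈ 4.2426, f(73/12) ≈ 4.3875, f(6.5) ≈ 4.5277.
Sum = Δt · [f(53/12) + f(29/6) + f(5.25) + ...].
Sum ≈ 10.4010.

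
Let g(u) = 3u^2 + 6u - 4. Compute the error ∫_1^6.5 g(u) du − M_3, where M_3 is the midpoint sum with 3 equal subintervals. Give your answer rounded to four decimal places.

Exact integral: ∫_1^6.5 g(u) du = 375.375.
M_3 ≈ 370.753472.
Error ≈ 375.375 − 370.753472 ≈ 4.6215.

4.6215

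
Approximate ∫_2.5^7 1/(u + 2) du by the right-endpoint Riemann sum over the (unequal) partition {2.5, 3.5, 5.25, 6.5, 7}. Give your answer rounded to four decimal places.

Subinterval widths: 1, 1.75, 1.25, 0.5.
Right endpoints: 3.5, 5.25, 6.5, 7.
f(3.5) = 2/11, f(5.25) = 4/29, f(6.5) = 2/17, f(7) = 1/9.
Sum = Σ Δu_i · f(u_i).
Sum ≈ 0.6258.

0.6258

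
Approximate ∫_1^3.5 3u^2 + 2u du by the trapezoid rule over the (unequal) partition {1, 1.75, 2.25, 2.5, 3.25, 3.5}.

Subinterval widths: 0.75, 0.5, 0.25, 0.75, 0.25.
f(1) = 5, f(1.75) = 12.6875, f(2.25) = 19.6875, f(2.5) = 23.75, f(3.25) = 38.1875, f(3.5) = 43.75.
On each subinterval the trapezoid contributes (Δu_i/2)·[f(u_{i-1}) + f(u_i)].
Sum = 53.625.

53.625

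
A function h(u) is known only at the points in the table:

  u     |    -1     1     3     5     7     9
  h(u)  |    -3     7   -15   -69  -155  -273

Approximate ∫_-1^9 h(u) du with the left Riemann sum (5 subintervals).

Δu = 2.
Sum = 2·[(-3) + 7 + (-15) + (-69) + (-155)] = -470.

-470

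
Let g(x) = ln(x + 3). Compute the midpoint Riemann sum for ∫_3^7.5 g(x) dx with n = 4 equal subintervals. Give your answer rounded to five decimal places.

Δx = (7.5 − 3)/4 = 1.125.
Midpoints: 3.5625, 4.6875, 5.8125, 6.9375.
g(3.5625) ≈ 1.88137, g(4.6875) ≈ 2.03960, g(5.8125) ≈ 2.17617, g(6.9375) ≈ 2.29632.
Sum = Δx · [g(3.5625) + g(4.6875) + g(5.8125) + g(6.9375)].
Sum ≈ 9.44264.

9.44264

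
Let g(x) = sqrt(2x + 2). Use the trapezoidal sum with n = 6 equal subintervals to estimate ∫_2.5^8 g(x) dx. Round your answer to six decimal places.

Δx = (8 − 2.5)/6 = 11/12.
g(2.5) ≈ 2.645751, g(41/12) ≈ 2.972092, g(13/3) ≈ 3.265986, g(5.25) ≈ 3.535534, g(37/6) ≈ 3.785939, g(85/12) ≈ 4.020779, g(8) ≈ 4.242641.
T_6 = (Δx/2)·[g(x_0) + 2g(x_1) + ... + 2g(x_{5}) + g(x_6)].
Sum ≈ 19.272483.

19.272483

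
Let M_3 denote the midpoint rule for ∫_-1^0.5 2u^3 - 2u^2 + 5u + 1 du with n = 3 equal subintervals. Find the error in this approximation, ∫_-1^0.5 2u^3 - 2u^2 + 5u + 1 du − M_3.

-0.109375

Exact integral: ∫_-1^0.5 f(u) du = -1.59375.
M_3 = -1.484375.
Error = -1.59375 − (-1.484375) = -0.109375.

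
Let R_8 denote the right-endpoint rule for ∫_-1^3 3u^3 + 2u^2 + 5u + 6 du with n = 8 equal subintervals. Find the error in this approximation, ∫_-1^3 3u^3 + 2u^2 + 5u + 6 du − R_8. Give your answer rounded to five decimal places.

-31.83333

Exact integral: ∫_-1^3 f(u) du ≈ 122.6666667.
R_8 = 154.5.
Error ≈ 122.6666667 − 154.5 ≈ -31.83333.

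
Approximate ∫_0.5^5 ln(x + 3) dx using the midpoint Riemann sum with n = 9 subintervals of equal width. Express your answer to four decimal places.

Δx = (5 − 0.5)/9 = 0.5.
Midpoints: 0.75, 1.25, 1.75, 2.25, 2.75, 3.25, 3.75, 4.25, 4.75.
f(0.75) ≈ 1.3218, f(1.25) ≈ 1.4469, f(1.75) ≈ 1.5581, f(2.25) ≈ 1.6582, f(2.75) ≈ 1.7492, f(3.25) ≈ 1.8326, f(3.75) ≈ 1.9095, f(4.25) ≈ 1.9810, f(4.75) ≈ 2.0477.
Sum = Δx · [f(0.75) + f(1.25) + f(1.75) + ...].
Sum ≈ 7.7525.

7.7525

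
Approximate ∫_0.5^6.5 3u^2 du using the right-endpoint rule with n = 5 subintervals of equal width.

354.42

Δu = (6.5 − 0.5)/5 = 1.2.
Right endpoints: 1.7, 2.9, 4.1, 5.3, 6.5.
f(1.7) = 8.67, f(2.9) = 25.23, f(4.1) = 50.43, f(5.3) = 84.27, f(6.5) = 126.75.
Sum = Δu · [f(1.7) + f(2.9) + f(4.1) + f(5.3) + f(6.5)].
Sum = 354.42.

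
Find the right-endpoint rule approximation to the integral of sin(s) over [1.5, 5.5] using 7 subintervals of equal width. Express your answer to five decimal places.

Δs = (5.5 − 1.5)/7 = 4/7.
Right endpoints: 29/14, 37/14, 45/14, 53/14, 61/14, 69/14, 5.5.
f(29/14) ≈ 0.87728, f(37/14) ≈ 0.47832, f(45/14) ≈ -0.07263, f(53/14) ≈ -0.60050, f(61/14) ≈ -0.93756, f(69/14) ≈ -0.97672, f(5.5) ≈ -0.70554.
Sum = Δs · [f(29/14) + f(37/14) + f(45/14) + ...].
Sum ≈ -1.10706.

-1.10706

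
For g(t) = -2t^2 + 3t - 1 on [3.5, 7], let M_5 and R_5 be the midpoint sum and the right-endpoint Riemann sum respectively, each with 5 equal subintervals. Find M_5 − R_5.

M_5 = -148.1725.
R_5 = -171.08.
M_5 − R_5 = 22.9075.

22.9075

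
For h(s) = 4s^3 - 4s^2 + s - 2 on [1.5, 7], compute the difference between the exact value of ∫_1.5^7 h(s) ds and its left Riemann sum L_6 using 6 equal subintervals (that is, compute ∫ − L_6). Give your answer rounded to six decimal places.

503.256366

Exact integral: ∫_1.5^7 h(s) ds ≈ 1955.47916667.
L_6 ≈ 1452.22280093.
Error ≈ 1955.47916667 − 1452.22280093 ≈ 503.256366.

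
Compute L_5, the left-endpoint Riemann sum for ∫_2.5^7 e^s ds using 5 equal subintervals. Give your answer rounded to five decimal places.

668.67876

Δs = (7 − 2.5)/5 = 0.9.
Left endpoints: 2.5, 3.4, 4.3, 5.2, 6.1.
f(2.5) ≈ 12.18249, f(3.4) ≈ 29.96410, f(4.3) ≈ 73.69979, f(5.2) ≈ 181.27224, f(6.1) ≈ 445.85777.
Sum = Δs · [f(2.5) + f(3.4) + f(4.3) + f(5.2) + f(6.1)].
Sum ≈ 668.67876.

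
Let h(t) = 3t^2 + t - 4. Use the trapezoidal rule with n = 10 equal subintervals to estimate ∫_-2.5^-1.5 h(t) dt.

Δt = (-1.5 − (-2.5))/10 = 0.1.
h(-2.5) = 12.25, h(-2.4) = 10.88, h(-2.3) = 9.57, h(-2.2) = 8.32, h(-2.1) = 7.13, h(-2) = 6, h(-1.9) = 4.93, h(-1.8) = 3.92, h(-1.7) = 2.97, h(-1.6) = 2.08, h(-1.5) = 1.25.
T_10 = (Δt/2)·[h(t_0) + 2h(t_1) + ... + 2h(t_{9}) + h(t_10)].
Sum = 6.255.

6.255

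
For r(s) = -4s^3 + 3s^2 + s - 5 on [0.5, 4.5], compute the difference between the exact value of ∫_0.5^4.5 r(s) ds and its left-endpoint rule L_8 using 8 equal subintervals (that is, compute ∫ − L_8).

-70.5

Exact integral: ∫_0.5^4.5 r(s) ds = -329.
L_8 = -258.5.
Error = -329 − (-258.5) = -70.5.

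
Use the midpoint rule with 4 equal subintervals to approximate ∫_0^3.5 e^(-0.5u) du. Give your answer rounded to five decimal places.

Δu = (3.5 − 0)/4 = 0.875.
Midpoints: 0.4375, 1.3125, 2.1875, 3.0625.
f(0.4375) ≈ 0.80352, f(1.3125) ≈ 0.51879, f(2.1875) ≈ 0.33496, f(3.0625) ≈ 0.21627.
Sum = Δu · [f(0.4375) + f(1.3125) + f(2.1875) + f(3.0625)].
Sum ≈ 1.63935.

1.63935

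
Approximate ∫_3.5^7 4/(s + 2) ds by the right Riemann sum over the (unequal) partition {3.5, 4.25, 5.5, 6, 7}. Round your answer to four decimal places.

1.8411

Subinterval widths: 0.75, 1.25, 0.5, 1.
Right endpoints: 4.25, 5.5, 6, 7.
f(4.25) = 0.64, f(5.5) = 8/15, f(6) = 0.5, f(7) = 4/9.
Sum = Σ Δs_i · f(s_i).
Sum ≈ 1.8411.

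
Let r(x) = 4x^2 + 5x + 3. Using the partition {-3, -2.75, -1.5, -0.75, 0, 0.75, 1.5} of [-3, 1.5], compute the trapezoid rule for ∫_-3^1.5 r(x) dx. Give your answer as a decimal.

Subinterval widths: 0.25, 1.25, 0.75, 0.75, 0.75, 0.75.
r(-3) = 24, r(-2.75) = 19.5, r(-1.5) = 4.5, r(-0.75) = 1.5, r(0) = 3, r(0.75) = 9, r(1.5) = 19.5.
On each subinterval the trapezoid contributes (Δx_i/2)·[r(x_{i-1}) + r(x_i)].
Sum = 39.5625.

39.5625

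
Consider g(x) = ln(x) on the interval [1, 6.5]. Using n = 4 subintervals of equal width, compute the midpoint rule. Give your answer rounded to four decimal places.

Δx = (6.5 − 1)/4 = 1.375.
Midpoints: 1.6875, 3.0625, 4.4375, 5.8125.
g(1.6875) ≈ 0.5232, g(3.0625) ≈ 1.1192, g(4.4375) ≈ 1.4901, g(5.8125) ≈ 1.7600.
Sum = Δx · [g(1.6875) + g(3.0625) + g(4.4375) + g(5.8125)].
Sum ≈ 6.7273.

6.7273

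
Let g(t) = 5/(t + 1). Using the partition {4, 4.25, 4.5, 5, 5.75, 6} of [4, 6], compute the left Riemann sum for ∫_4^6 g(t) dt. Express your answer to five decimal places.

Subinterval widths: 0.25, 0.25, 0.5, 0.75, 0.25.
Left endpoints: 4, 4.25, 4.5, 5, 5.75.
g(4) = 1, g(4.25) = 20/21, g(4.5) = 10/11, g(5) = 5/6, g(5.75) = 20/27.
Sum = Σ Δt_i · g(t_i).
Sum ≈ 1.75283.

1.75283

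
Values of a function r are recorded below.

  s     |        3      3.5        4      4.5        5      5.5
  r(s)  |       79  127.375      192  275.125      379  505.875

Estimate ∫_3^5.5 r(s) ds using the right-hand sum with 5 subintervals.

Δs = 0.5.
Sum = 0.5·[127.375 + 192 + 275.125 + 379 + 505.875] = 739.6875.

739.6875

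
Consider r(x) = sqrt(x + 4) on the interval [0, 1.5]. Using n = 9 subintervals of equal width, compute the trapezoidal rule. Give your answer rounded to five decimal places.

Δx = (1.5 − 0)/9 = 1/6.
r(0) ≈ 2.00000, r(1/6) ≈ 2.04124, r(1/3) ≈ 2.08167, r(0.5) ≈ 2.12132, r(2/3) ≈ 2.16025, r(5/6) ≈ 2.19848, r(1) ≈ 2.23607, r(7/6) ≈ 2.27303, r(4/3) ≈ 2.30940, r(1.5) ≈ 2.34521.
T_9 = (Δx/2)·[r(x_0) + 2r(x_1) + ... + 2r(x_{8}) + r(x_9)].
Sum ≈ 3.26568.

3.26568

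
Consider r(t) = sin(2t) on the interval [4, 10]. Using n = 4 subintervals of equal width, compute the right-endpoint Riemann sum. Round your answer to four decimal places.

-0.0868

Δt = (10 − 4)/4 = 1.5.
Right endpoints: 5.5, 7, 8.5, 10.
r(5.5) ≈ -1.0000, r(7) ≈ 0.9906, r(8.5) ≈ -0.9614, r(10) ≈ 0.9129.
Sum = Δt · [r(5.5) + r(7) + r(8.5) + r(10)].
Sum ≈ -0.0868.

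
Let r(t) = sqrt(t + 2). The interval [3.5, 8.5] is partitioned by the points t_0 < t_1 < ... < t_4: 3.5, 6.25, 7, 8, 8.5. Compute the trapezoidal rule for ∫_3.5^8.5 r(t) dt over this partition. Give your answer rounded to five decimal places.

14.05795

Subinterval widths: 2.75, 0.75, 1, 0.5.
r(3.5) ≈ 2.34521, r(6.25) ≈ 2.87228, r(7) ≈ 3.00000, r(8) ≈ 3.16228, r(8.5) ≈ 3.24037.
On each subinterval the trapezoid contributes (Δt_i/2)·[r(t_{i-1}) + r(t_i)].
Sum ≈ 14.05795.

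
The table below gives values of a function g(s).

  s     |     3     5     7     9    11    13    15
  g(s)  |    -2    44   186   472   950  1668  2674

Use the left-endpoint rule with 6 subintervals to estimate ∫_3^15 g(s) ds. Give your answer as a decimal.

Δs = 2.
Sum = 2·[(-2) + 44 + 186 + 472 + 950 + 1668] = 6636.

6636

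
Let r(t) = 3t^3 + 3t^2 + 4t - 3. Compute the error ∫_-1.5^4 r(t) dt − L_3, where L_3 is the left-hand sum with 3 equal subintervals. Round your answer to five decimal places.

199.35590

Exact integral: ∫_-1.5^4 r(t) dt = 266.578125.
L_3 ≈ 67.2222222.
Error ≈ 266.578125 − 67.2222222 ≈ 199.35590.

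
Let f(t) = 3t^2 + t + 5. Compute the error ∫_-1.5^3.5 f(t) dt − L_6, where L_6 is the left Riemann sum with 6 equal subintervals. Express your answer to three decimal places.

12.847

Exact integral: ∫_-1.5^3.5 f(t) dt = 76.25.
L_6 ≈ 63.40278.
Error ≈ 76.25 − 63.40278 ≈ 12.847.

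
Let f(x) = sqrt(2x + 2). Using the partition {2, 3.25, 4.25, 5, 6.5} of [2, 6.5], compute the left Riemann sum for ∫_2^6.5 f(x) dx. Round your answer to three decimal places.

Subinterval widths: 1.25, 1, 0.75, 1.5.
Left endpoints: 2, 3.25, 4.25, 5.
f(2) ≈ 2.449, f(3.25) ≈ 2.915, f(4.25) ≈ 3.240, f(5) ≈ 3.464.
Sum = Σ Δx_i · f(x_i).
Sum ≈ 13.604.

13.604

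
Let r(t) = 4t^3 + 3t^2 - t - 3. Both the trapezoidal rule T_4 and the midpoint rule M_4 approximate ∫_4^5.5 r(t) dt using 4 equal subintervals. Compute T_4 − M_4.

3.1640625

T_4 = 751.921875.
M_4 = 748.7578125.
T_4 − M_4 = 3.1640625.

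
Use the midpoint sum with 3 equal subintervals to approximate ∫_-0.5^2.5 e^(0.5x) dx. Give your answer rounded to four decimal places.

5.3670

Δx = (2.5 − (-0.5))/3 = 1.
Midpoints: 0, 1, 2.
f(0) ≈ 1.0000, f(1) ≈ 1.6487, f(2) ≈ 2.7183.
Sum = Δx · [f(0) + f(1) + f(2)].
Sum ≈ 5.3670.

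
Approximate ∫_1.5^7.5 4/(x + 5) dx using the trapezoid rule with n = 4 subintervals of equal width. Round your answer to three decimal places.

2.629

Δx = (7.5 − 1.5)/4 = 1.5.
f(1.5) = 8/13, f(3) = 0.5, f(4.5) = 8/19, f(6) = 4/11, f(7.5) = 0.32.
T_4 = (Δx/2)·[f(x_0) + 2f(x_1) + 2f(x_2) + 2f(x_3) + f(x_4)].
Sum ≈ 2.629.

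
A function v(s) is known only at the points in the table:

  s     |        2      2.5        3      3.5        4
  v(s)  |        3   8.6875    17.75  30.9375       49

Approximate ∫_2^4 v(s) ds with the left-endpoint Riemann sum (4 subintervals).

Δs = 0.5.
Sum = 0.5·[3 + 8.6875 + 17.75 + 30.9375] = 30.1875.

30.1875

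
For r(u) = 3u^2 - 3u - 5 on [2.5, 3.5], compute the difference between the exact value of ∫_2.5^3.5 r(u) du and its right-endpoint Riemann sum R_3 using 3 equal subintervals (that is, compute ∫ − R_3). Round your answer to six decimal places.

-2.555556

Exact integral: ∫_2.5^3.5 r(u) du = 13.25.
R_3 ≈ 15.80555556.
Error ≈ 13.25 − 15.80555556 ≈ -2.555556.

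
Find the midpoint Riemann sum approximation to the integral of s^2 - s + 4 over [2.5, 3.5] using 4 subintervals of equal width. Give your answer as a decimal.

Δs = (3.5 − 2.5)/4 = 0.25.
Midpoints: 2.625, 2.875, 3.125, 3.375.
f(2.625) = 8.265625, f(2.875) = 9.390625, f(3.125) = 10.640625, f(3.375) = 12.015625.
Sum = Δs · [f(2.625) + f(2.875) + f(3.125) + f(3.375)].
Sum = 10.078125.

10.078125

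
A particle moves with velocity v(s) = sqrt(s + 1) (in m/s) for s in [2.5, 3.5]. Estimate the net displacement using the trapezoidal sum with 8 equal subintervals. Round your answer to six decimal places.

Δs = (3.5 − 2.5)/8 = 0.125.
v(2.5) ≈ 1.870829, v(2.625) ≈ 1.903943, v(2.75) ≈ 1.936492, v(2.875) ≈ 1.968502, v(3) ≈ 2.000000, v(3.125) ≈ 2.031010, v(3.25) ≈ 2.061553, v(3.375) ≈ 2.091650, v(3.5) ≈ 2.121320.
T_8 = (Δs/2)·[v(s_0) + 2v(s_1) + ... + 2v(s_{7}) + v(s_8)].
Sum ≈ 1.998653.

1.998653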